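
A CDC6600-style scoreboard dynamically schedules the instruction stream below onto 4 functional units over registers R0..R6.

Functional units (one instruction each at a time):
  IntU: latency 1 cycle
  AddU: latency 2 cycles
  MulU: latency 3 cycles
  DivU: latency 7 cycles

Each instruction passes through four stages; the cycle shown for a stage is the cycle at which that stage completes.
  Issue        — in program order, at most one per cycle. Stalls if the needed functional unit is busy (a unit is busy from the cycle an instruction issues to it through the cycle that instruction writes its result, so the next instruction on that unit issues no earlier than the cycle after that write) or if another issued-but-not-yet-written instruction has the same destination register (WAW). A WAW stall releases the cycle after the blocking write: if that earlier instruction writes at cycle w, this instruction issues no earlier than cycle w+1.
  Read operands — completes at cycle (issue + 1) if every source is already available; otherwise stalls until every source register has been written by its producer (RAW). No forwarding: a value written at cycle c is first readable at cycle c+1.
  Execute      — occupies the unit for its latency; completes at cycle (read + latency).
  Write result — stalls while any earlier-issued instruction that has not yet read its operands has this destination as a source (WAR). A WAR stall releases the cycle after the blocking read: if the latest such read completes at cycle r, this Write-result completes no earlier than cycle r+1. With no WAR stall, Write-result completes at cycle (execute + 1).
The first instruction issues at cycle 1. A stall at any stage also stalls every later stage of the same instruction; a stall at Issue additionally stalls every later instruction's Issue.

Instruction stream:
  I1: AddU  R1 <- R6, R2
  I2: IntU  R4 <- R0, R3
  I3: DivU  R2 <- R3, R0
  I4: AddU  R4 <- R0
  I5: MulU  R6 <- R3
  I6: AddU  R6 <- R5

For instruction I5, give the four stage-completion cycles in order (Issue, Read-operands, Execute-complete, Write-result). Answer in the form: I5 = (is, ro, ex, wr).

I5 = (7, 8, 11, 12)

t=1  issue I1 (AddU)
t=2  I1 read-ops, issue I2 (IntU)
t=3  I2 read-ops, issue I3 (DivU)
t=4  I1 finished on AddU, I2 finished on IntU, I3 read-ops
t=5  I1→R1, I2→R4
t=6  issue I4 (AddU)
t=7  I4 read-ops, issue I5 (MulU)
t=8  I5 read-ops
t=9  I4 finished on AddU
t=10  I4→R4
t=11  I3 finished on DivU, I5 finished on MulU
t=12  I3→R2, I5→R6
t=13  issue I6 (AddU)
t=14  I6 read-ops
t=16  I6 finished on AddU
t=17  I6→R6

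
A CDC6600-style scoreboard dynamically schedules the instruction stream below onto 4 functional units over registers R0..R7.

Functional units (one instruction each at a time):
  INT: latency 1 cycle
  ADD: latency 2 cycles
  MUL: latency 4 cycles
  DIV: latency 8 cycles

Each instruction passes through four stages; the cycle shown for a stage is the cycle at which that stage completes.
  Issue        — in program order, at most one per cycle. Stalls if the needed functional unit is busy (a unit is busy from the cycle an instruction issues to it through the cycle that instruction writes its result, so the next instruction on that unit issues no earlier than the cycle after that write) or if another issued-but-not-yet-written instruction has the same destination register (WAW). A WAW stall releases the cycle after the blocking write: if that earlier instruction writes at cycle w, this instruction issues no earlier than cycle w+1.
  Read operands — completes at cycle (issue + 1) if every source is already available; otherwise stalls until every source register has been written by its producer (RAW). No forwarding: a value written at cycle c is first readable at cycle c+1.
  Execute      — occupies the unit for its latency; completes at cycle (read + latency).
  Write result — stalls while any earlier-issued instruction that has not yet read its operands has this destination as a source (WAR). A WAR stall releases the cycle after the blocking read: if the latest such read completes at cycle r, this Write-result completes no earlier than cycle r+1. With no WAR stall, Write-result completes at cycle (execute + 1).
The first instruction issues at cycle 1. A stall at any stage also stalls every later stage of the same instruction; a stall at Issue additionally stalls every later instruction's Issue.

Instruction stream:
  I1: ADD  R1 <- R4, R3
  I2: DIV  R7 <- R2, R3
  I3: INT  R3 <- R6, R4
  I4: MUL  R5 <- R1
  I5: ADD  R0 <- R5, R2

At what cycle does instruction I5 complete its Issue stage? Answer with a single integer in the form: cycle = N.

c1: I1 issues→ADD
c2: I1 reads; I2 issues→DIV
c3: I2 reads; I3 issues→INT
c4: I1 exec-done; I3 reads; I4 issues→MUL
c5: I1 writes R1; I3 exec-done
c6: I3 writes R3; I4 reads; I5 issues→ADD
c10: I4 exec-done
c11: I2 exec-done; I4 writes R5
c12: I2 writes R7; I5 reads
c14: I5 exec-done
c15: I5 writes R0

cycle = 6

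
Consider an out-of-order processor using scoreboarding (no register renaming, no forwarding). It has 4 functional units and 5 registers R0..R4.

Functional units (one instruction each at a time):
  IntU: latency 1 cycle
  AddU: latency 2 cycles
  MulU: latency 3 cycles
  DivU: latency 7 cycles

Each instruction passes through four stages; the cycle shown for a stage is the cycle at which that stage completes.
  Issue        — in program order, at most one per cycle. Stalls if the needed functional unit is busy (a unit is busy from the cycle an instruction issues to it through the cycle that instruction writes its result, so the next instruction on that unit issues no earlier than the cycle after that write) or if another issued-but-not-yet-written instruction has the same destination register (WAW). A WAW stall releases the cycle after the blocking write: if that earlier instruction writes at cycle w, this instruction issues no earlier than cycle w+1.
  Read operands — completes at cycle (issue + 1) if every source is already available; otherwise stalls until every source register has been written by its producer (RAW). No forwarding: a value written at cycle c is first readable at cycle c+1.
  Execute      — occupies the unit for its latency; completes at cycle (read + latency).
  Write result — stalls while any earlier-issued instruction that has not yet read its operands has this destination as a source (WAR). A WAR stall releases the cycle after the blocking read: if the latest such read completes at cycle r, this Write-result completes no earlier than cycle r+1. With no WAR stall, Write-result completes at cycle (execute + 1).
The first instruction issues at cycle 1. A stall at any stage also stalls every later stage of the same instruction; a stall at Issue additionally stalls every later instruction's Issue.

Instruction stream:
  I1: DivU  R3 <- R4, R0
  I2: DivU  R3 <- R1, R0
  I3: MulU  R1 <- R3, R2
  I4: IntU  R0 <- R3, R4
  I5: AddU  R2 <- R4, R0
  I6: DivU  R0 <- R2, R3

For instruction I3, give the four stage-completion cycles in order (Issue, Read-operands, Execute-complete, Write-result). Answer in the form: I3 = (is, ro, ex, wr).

I3 = (12, 21, 24, 25)

cycle 1: issue I1 (DivU)
cycle 2: I1 read-ops
cycle 9: I1 finished on DivU
cycle 10: I1→R3
cycle 11: issue I2 (DivU)
cycle 12: I2 read-ops | issue I3 (MulU)
cycle 13: issue I4 (IntU)
cycle 14: issue I5 (AddU)
cycle 19: I2 finished on DivU
cycle 20: I2→R3
cycle 21: I3 read-ops | I4 read-ops
cycle 22: I4 finished on IntU
cycle 23: I4→R0
cycle 24: I3 finished on MulU | I5 read-ops | issue I6 (DivU)
cycle 25: I3→R1
cycle 26: I5 finished on AddU
cycle 27: I5→R2
cycle 28: I6 read-ops
cycle 35: I6 finished on DivU
cycle 36: I6→R0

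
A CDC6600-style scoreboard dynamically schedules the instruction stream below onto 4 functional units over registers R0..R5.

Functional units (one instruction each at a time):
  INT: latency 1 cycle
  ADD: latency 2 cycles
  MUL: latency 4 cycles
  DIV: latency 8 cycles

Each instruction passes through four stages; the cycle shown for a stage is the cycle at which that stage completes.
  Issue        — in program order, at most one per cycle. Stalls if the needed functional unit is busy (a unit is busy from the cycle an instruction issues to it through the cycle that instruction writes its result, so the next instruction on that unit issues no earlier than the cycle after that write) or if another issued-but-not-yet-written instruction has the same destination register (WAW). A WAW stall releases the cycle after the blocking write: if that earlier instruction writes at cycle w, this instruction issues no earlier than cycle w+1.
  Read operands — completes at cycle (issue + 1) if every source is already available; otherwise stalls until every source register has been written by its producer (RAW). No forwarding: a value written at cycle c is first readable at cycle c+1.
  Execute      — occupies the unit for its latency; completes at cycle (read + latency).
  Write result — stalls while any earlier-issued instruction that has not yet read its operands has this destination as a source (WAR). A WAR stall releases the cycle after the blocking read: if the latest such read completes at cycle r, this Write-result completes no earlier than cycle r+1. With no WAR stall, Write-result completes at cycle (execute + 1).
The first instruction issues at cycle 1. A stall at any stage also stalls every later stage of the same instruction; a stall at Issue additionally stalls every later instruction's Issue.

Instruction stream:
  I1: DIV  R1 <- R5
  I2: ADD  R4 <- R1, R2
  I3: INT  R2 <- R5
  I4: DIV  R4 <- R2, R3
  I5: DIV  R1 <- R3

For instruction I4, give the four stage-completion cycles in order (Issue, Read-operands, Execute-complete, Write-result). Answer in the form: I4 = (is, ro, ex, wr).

cycle 1: issue I1 (DIV)
cycle 2: I1 read-ops · issue I2 (ADD)
cycle 3: issue I3 (INT)
cycle 4: I3 read-ops
cycle 5: I3 finished on INT
cycle 10: I1 finished on DIV
cycle 11: I1→R1
cycle 12: I2 read-ops
cycle 13: I3→R2
cycle 14: I2 finished on ADD
cycle 15: I2→R4
cycle 16: issue I4 (DIV)
cycle 17: I4 read-ops
cycle 25: I4 finished on DIV
cycle 26: I4→R4
cycle 27: issue I5 (DIV)
cycle 28: I5 read-ops
cycle 36: I5 finished on DIV
cycle 37: I5→R1

I4 = (16, 17, 25, 26)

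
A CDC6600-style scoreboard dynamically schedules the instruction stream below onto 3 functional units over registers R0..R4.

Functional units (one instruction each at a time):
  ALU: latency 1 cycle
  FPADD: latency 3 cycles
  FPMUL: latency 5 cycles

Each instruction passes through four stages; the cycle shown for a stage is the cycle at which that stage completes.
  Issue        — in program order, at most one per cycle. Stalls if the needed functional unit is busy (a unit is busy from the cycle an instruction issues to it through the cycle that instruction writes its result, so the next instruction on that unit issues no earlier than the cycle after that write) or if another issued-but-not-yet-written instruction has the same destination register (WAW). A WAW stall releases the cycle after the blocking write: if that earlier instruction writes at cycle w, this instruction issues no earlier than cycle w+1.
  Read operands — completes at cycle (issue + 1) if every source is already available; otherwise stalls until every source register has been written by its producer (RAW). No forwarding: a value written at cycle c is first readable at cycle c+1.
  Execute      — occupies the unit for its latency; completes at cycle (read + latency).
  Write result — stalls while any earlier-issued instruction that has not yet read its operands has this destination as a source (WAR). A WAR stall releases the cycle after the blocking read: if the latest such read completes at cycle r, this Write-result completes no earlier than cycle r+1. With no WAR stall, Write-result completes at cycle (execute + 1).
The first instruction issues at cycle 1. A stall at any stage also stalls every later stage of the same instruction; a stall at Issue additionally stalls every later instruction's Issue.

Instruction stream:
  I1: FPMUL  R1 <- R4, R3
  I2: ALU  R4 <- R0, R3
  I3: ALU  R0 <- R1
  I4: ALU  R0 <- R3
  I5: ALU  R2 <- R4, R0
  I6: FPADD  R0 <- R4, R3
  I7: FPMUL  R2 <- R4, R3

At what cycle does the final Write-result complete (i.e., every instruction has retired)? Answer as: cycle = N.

cycle = 27

  I1 | 1 | 2 | 7 | 8
  I2 | 2 | 3 | 4 | 5
  I3 | 6 | 9 | 10 | 11   struct: ALU busy until I2 writes@5 · RAW R1: wait I1 write@8
  I4 | 12 | 13 | 14 | 15   struct: ALU busy until I3 writes@11
  I5 | 16 | 17 | 18 | 19   struct: ALU busy until I4 writes@15
  I6 | 17 | 18 | 21 | 22
  I7 | 20 | 21 | 26 | 27   WAW R2: wait I5 write@19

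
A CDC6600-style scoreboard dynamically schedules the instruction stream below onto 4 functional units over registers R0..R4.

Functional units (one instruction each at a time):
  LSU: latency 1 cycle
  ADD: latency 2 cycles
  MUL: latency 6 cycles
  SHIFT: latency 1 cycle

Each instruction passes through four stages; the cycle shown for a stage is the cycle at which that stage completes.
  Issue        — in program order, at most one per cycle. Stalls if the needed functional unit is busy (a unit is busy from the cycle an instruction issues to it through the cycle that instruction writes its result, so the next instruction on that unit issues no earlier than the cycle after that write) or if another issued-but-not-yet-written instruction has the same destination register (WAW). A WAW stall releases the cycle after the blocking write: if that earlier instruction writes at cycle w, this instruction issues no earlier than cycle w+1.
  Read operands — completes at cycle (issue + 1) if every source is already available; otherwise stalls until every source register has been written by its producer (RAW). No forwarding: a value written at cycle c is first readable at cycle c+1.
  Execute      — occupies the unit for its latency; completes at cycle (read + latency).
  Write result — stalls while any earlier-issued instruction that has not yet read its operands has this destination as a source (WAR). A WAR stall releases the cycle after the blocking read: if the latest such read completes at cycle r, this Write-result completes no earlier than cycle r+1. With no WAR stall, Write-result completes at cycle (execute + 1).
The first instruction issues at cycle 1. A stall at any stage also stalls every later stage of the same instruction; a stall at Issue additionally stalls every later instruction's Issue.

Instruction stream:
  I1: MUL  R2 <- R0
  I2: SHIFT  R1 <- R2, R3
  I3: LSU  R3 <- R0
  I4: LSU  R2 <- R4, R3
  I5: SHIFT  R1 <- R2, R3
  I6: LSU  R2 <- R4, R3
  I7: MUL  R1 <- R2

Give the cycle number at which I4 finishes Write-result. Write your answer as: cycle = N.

cycle = 15

t=1  I1→MUL
t=2  I1 RO | I2→SHIFT
t=3  I3→LSU
t=4  I3 RO
t=5  I3 EX
t=8  I1 EX
t=9  I1 WR R2
t=10  I2 RO
t=11  I2 EX | I3 WR R3
t=12  I2 WR R1 | I4→LSU
t=13  I4 RO | I5→SHIFT
t=14  I4 EX
t=15  I4 WR R2
t=16  I5 RO | I6→LSU
t=17  I5 EX | I6 RO
t=18  I5 WR R1 | I6 EX
t=19  I6 WR R2 | I7→MUL
t=20  I7 RO
t=26  I7 EX
t=27  I7 WR R1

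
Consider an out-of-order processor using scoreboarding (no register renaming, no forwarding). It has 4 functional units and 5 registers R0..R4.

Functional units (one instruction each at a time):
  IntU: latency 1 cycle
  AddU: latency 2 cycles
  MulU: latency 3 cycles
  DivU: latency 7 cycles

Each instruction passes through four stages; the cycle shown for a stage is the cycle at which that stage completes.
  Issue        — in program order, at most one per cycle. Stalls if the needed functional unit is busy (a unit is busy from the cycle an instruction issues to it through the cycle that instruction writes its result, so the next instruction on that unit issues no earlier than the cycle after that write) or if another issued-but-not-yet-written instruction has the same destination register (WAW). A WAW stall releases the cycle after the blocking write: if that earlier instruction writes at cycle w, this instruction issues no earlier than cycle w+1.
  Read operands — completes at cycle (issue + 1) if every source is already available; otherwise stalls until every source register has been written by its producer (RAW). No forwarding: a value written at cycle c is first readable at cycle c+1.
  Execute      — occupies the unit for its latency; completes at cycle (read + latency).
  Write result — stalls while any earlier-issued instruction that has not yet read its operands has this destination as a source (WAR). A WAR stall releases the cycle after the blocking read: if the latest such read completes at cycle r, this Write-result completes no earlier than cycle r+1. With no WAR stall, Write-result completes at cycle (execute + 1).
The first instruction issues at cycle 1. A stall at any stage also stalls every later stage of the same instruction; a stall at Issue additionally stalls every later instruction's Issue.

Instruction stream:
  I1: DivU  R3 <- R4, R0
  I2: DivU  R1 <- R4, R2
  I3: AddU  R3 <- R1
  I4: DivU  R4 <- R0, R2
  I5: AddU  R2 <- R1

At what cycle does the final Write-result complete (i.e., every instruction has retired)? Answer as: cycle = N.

cycle = 30

[I1] 1/2/9/10
[I2] 11/12/19/20  (struct: DivU busy until I1 writes@10)
[I3] 12/21/23/24  (RAW R1: wait I2 write@20)
[I4] 21/22/29/30  (struct: DivU busy until I2 writes@20)
[I5] 25/26/28/29  (struct: AddU busy until I3 writes@24)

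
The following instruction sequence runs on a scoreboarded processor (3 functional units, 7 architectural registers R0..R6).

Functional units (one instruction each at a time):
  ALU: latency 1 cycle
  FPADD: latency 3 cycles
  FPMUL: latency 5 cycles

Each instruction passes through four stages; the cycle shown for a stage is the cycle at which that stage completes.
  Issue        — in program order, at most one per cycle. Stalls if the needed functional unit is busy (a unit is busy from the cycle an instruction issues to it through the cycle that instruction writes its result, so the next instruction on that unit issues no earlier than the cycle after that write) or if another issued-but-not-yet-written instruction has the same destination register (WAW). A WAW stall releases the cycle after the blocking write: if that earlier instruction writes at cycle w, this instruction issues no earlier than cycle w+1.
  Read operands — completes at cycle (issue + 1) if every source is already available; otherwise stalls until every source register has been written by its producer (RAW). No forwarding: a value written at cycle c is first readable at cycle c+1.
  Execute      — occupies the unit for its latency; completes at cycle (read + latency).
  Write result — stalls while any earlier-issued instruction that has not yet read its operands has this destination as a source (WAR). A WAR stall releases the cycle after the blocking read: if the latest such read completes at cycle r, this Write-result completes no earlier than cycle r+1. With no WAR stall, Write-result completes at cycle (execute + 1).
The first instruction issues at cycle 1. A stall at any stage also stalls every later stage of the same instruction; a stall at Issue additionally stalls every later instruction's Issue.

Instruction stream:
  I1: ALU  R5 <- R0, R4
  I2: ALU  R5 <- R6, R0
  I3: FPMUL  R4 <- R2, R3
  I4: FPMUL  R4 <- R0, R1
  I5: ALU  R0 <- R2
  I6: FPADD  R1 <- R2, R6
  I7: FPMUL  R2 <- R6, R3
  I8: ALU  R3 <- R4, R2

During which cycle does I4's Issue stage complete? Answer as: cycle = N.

  I1 | 1 | 2 | 3 | 4
  I2 | 5 | 6 | 7 | 8   struct: ALU busy until I1 writes@4
  I3 | 6 | 7 | 12 | 13
  I4 | 14 | 15 | 20 | 21   struct: FPMUL busy until I3 writes@13
  I5 | 15 | 16 | 17 | 18
  I6 | 16 | 17 | 20 | 21
  I7 | 22 | 23 | 28 | 29   struct: FPMUL busy until I4 writes@21
  I8 | 23 | 30 | 31 | 32   RAW R2: wait I7 write@29

cycle = 14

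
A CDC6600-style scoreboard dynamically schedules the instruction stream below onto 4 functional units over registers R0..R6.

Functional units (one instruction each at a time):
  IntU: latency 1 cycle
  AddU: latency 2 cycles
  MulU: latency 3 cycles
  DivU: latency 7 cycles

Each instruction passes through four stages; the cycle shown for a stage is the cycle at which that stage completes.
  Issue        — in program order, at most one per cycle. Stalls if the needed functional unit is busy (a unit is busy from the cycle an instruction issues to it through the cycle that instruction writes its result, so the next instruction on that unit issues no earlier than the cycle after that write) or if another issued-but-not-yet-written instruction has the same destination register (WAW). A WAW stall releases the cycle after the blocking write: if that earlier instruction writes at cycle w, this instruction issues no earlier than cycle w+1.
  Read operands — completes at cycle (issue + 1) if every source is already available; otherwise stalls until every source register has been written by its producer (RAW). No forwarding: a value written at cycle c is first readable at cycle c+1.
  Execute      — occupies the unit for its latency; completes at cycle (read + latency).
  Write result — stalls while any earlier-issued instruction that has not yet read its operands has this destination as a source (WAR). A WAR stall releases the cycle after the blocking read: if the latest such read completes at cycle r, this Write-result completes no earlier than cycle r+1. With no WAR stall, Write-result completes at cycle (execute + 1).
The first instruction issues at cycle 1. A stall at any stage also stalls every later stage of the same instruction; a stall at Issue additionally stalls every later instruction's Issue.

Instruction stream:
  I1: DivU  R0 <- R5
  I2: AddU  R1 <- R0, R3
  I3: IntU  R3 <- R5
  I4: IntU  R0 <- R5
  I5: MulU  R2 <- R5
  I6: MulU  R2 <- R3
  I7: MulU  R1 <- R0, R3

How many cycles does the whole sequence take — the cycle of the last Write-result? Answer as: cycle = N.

I1 -> (1, 2, 9, 10)
I2 -> (2, 11, 13, 14)  // RAW R0: wait I1 write@10
I3 -> (3, 4, 5, 12)  // WAR R3: wait I2 read@11
I4 -> (13, 14, 15, 16)  // struct: IntU busy until I3 writes@12
I5 -> (14, 15, 18, 19)
I6 -> (20, 21, 24, 25)  // struct: MulU busy until I5 writes@19
I7 -> (26, 27, 30, 31)  // struct: MulU busy until I6 writes@25

cycle = 31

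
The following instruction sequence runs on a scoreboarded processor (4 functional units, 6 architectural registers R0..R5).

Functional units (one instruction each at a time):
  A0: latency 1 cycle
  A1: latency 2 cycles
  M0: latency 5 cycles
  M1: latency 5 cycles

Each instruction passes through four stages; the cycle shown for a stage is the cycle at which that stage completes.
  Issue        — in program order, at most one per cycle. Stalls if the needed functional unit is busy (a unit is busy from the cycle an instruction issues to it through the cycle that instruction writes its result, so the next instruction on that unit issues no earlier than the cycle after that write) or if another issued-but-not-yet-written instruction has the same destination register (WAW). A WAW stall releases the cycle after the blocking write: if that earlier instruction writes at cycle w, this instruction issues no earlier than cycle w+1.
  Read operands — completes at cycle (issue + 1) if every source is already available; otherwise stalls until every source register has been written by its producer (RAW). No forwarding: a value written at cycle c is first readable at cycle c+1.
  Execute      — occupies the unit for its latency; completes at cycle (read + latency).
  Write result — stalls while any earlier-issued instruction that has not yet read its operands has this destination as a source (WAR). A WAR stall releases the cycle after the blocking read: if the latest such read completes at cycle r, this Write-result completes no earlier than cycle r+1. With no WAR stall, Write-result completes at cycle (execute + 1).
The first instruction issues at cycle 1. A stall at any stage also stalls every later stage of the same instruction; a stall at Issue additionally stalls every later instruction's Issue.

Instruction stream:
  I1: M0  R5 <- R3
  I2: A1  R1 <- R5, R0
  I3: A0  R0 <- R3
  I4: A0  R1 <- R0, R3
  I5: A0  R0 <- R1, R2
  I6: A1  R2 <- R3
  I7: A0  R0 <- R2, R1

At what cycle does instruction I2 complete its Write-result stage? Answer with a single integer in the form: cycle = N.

I1: IS=1 RO=2 EX=7 WR=8
I2: IS=2 RO=9 EX=11 WR=12  [RAW R5: wait I1 write@8]
I3: IS=3 RO=4 EX=5 WR=10  [WAR R0: wait I2 read@9]
I4: IS=13 RO=14 EX=15 WR=16  [WAW R1: wait I2 write@12]
I5: IS=17 RO=18 EX=19 WR=20  [struct: A0 busy until I4 writes@16]
I6: IS=18 RO=19 EX=21 WR=22
I7: IS=21 RO=23 EX=24 WR=25  [struct: A0 busy until I5 writes@20; RAW R2: wait I6 write@22]

cycle = 12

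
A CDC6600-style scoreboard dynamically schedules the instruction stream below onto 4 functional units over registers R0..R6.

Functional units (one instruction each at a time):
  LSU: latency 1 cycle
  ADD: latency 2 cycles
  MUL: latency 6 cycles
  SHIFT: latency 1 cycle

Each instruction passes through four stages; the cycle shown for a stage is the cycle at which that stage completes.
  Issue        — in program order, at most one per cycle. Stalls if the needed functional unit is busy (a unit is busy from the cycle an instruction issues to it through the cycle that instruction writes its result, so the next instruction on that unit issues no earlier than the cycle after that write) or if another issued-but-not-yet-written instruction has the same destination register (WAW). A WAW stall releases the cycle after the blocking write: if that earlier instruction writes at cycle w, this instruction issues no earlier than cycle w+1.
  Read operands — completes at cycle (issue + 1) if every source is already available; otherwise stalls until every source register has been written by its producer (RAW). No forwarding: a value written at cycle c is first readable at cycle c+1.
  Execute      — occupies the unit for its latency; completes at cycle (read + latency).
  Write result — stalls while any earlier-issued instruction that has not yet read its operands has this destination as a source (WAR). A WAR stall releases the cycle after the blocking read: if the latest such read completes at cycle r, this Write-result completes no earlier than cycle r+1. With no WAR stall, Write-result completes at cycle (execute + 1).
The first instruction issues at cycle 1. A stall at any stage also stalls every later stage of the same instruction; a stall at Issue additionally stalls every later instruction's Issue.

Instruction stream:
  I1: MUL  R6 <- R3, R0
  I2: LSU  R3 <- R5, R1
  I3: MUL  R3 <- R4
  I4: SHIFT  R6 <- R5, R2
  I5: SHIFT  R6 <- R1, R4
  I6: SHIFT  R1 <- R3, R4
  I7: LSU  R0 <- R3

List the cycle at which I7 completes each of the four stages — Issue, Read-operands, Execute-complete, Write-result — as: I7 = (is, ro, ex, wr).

I1: IS=1 RO=2 EX=8 WR=9
I2: IS=2 RO=3 EX=4 WR=5
I3: IS=10 RO=11 EX=17 WR=18  [struct: MUL busy until I1 writes@9]
I4: IS=11 RO=12 EX=13 WR=14
I5: IS=15 RO=16 EX=17 WR=18  [struct: SHIFT busy until I4 writes@14]
I6: IS=19 RO=20 EX=21 WR=22  [struct: SHIFT busy until I5 writes@18]
I7: IS=20 RO=21 EX=22 WR=23

I7 = (20, 21, 22, 23)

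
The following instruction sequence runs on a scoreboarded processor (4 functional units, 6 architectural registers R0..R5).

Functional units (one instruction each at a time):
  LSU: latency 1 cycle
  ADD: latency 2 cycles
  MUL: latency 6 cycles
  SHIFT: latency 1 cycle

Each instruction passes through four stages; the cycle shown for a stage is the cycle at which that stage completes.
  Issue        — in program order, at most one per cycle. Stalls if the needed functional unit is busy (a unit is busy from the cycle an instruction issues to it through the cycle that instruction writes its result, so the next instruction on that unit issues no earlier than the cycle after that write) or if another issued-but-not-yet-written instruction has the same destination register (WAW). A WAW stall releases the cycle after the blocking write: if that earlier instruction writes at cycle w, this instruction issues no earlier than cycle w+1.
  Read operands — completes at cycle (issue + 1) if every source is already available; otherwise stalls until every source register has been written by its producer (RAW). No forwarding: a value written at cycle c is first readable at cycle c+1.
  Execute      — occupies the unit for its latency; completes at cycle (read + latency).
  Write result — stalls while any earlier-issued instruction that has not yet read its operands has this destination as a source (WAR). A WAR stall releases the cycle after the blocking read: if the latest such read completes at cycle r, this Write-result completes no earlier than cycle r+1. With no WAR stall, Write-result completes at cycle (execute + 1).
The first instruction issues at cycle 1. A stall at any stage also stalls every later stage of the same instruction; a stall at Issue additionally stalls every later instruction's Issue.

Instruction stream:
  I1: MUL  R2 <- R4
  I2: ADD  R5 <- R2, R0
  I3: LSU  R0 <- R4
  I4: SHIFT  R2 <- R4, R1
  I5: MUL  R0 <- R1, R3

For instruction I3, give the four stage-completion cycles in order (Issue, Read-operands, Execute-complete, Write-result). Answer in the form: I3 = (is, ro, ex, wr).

I3 = (3, 4, 5, 11)

c1: I1 dispatched to MUL
c2: I1 operands ready; I2 dispatched to ADD
c3: I3 dispatched to LSU
c4: I3 operands ready
c5: I3 complete
c8: I1 complete
c9: R2←I1
c10: I2 operands ready; I4 dispatched to SHIFT
c11: R0←I3; I4 operands ready
c12: I2 complete; I4 complete; I5 dispatched to MUL
c13: R5←I2; R2←I4; I5 operands ready
c19: I5 complete
c20: R0←I5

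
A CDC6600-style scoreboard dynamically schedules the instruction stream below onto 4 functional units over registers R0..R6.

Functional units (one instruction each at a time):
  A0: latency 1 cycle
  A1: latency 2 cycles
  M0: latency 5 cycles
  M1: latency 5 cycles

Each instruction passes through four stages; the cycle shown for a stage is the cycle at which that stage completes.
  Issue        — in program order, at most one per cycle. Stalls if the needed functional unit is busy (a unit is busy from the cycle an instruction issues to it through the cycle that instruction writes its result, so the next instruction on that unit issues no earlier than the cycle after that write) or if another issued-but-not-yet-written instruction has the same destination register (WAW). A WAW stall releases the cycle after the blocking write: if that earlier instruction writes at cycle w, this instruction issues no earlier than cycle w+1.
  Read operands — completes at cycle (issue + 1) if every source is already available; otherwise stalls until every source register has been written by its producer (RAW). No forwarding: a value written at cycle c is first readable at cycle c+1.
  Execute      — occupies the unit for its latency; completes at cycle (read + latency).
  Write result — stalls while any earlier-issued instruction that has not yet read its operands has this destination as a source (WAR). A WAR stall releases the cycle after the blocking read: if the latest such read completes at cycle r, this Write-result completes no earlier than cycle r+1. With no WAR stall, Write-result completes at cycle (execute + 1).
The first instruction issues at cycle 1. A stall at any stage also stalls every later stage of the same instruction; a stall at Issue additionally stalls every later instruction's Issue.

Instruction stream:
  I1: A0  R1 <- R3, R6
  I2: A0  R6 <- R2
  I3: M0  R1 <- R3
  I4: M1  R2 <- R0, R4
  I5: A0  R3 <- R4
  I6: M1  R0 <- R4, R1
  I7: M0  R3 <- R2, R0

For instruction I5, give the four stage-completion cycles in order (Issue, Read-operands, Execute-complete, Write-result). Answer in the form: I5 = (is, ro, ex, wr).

t=1  issue I1 (A0)
t=2  I1 read-ops
t=3  I1 finished on A0
t=4  I1→R1
t=5  issue I2 (A0)
t=6  I2 read-ops · issue I3 (M0)
t=7  I2 finished on A0 · I3 read-ops · issue I4 (M1)
t=8  I2→R6 · I4 read-ops
t=9  issue I5 (A0)
t=10  I5 read-ops
t=11  I5 finished on A0
t=12  I3 finished on M0 · I5→R3
t=13  I3→R1 · I4 finished on M1
t=14  I4→R2
t=15  issue I6 (M1)
t=16  I6 read-ops · issue I7 (M0)
t=21  I6 finished on M1
t=22  I6→R0
t=23  I7 read-ops
t=28  I7 finished on M0
t=29  I7→R3

I5 = (9, 10, 11, 12)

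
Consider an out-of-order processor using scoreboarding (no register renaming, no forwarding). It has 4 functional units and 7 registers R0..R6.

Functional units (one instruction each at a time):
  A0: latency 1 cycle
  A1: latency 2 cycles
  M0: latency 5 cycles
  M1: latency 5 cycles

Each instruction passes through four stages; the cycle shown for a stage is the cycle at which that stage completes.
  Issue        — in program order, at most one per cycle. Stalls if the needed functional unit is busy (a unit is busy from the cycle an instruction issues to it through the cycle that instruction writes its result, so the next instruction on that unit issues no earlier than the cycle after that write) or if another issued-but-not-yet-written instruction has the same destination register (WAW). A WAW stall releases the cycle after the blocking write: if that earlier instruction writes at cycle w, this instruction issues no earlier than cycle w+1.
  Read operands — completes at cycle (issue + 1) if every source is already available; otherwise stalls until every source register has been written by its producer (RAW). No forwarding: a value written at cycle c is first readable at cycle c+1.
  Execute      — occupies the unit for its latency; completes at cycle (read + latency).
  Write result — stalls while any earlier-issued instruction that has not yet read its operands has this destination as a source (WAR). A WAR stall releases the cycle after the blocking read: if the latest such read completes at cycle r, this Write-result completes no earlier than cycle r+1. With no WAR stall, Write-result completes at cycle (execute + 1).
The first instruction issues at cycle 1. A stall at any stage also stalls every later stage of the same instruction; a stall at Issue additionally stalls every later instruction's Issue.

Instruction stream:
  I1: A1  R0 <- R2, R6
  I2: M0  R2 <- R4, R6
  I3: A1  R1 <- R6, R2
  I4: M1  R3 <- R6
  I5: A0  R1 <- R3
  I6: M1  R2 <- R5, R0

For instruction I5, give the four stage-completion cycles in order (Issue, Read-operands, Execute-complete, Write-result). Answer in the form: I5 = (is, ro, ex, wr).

1) issue 1, read 2, done 4, write 5
2) issue 2, read 3, done 8, write 9
3) issue 6, read 10, done 12, write 13  <struct: A1 busy until I1 writes@5 / RAW R2: wait I2 write@9>
4) issue 7, read 8, done 13, write 14
5) issue 14, read 15, done 16, write 17  <WAW R1: wait I3 write@13>
6) issue 15, read 16, done 21, write 22

I5 = (14, 15, 16, 17)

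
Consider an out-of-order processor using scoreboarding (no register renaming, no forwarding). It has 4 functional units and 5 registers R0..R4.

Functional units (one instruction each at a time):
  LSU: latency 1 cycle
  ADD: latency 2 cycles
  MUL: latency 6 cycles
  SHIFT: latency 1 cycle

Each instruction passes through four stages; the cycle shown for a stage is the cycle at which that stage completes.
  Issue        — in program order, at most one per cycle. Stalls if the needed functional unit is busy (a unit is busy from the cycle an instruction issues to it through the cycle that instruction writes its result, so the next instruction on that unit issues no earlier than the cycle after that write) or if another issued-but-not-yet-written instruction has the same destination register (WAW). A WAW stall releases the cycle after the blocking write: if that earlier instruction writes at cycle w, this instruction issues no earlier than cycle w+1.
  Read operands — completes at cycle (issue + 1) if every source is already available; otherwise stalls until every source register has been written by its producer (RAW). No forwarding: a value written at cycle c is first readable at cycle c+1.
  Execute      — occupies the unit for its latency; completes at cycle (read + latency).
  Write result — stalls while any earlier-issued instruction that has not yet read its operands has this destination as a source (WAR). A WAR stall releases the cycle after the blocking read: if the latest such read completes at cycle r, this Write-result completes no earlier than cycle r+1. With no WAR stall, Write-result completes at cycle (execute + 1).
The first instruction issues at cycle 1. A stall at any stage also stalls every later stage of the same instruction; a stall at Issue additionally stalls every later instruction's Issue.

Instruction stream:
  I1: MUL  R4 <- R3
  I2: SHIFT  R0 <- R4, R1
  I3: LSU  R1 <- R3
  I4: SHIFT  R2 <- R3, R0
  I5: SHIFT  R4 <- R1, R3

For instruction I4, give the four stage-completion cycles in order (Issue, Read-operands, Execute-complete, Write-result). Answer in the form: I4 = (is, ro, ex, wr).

I1: IS=1 RO=2 EX=8 WR=9
I2: IS=2 RO=10 EX=11 WR=12  [RAW R4: wait I1 write@9]
I3: IS=3 RO=4 EX=5 WR=11  [WAR R1: wait I2 read@10]
I4: IS=13 RO=14 EX=15 WR=16  [struct: SHIFT busy until I2 writes@12]
I5: IS=17 RO=18 EX=19 WR=20  [struct: SHIFT busy until I4 writes@16]

I4 = (13, 14, 15, 16)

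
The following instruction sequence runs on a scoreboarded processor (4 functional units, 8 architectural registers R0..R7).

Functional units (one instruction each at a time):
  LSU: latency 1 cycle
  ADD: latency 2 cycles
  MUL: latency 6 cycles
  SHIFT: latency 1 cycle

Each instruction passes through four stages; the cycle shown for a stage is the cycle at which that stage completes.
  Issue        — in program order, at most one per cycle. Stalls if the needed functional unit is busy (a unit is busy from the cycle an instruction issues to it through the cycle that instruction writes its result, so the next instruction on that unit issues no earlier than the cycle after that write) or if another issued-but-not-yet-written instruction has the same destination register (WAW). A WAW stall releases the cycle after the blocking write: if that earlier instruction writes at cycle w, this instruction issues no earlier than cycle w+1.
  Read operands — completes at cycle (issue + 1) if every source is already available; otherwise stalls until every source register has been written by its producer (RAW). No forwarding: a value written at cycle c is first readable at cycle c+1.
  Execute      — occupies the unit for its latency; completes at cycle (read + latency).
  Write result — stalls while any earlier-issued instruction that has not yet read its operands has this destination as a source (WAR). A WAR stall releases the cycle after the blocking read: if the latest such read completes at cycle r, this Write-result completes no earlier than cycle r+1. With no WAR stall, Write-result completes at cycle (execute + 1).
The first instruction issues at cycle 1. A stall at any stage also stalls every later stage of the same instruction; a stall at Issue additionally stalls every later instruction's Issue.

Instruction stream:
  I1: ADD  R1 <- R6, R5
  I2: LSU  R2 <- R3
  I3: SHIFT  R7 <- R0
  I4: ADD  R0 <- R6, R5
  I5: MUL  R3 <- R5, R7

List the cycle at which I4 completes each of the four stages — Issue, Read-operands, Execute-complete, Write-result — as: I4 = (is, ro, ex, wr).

c1: I1 dispatched to ADD
c2: I1 operands ready, I2 dispatched to LSU
c3: I2 operands ready, I3 dispatched to SHIFT
c4: I1 complete, I2 complete, I3 operands ready
c5: R1←I1, R2←I2, I3 complete
c6: R7←I3, I4 dispatched to ADD
c7: I4 operands ready, I5 dispatched to MUL
c8: I5 operands ready
c9: I4 complete
c10: R0←I4
c14: I5 complete
c15: R3←I5

I4 = (6, 7, 9, 10)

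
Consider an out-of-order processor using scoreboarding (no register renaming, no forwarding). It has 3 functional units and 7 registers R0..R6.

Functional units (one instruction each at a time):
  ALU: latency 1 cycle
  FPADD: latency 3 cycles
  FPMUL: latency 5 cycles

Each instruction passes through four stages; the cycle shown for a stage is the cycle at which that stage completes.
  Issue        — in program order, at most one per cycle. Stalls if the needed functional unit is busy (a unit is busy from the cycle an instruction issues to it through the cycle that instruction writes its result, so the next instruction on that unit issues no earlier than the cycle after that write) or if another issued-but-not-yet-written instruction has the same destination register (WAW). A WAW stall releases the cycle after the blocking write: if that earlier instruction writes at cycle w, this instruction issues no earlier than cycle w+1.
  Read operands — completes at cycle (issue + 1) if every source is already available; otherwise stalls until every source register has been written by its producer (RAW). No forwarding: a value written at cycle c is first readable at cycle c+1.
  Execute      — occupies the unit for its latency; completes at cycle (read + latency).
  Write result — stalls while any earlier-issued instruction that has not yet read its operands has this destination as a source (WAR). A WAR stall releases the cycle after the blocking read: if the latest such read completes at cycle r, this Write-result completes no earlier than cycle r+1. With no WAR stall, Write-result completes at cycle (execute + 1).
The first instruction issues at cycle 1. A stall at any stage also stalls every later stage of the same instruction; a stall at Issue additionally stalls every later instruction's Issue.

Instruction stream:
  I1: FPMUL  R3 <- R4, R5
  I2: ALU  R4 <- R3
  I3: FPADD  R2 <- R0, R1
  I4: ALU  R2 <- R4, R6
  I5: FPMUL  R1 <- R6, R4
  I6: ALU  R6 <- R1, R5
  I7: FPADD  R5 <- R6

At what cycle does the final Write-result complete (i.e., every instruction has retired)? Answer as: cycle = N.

cycle = 28

cycle 1: issue I1 (FPMUL)
cycle 2: I1 read-ops | issue I2 (ALU)
cycle 3: issue I3 (FPADD)
cycle 4: I3 read-ops
cycle 7: I1 finished on FPMUL | I3 finished on FPADD
cycle 8: I1→R3 | I3→R2
cycle 9: I2 read-ops
cycle 10: I2 finished on ALU
cycle 11: I2→R4
cycle 12: issue I4 (ALU)
cycle 13: I4 read-ops | issue I5 (FPMUL)
cycle 14: I4 finished on ALU | I5 read-ops
cycle 15: I4→R2
cycle 16: issue I6 (ALU)
cycle 17: issue I7 (FPADD)
cycle 19: I5 finished on FPMUL
cycle 20: I5→R1
cycle 21: I6 read-ops
cycle 22: I6 finished on ALU
cycle 23: I6→R6
cycle 24: I7 read-ops
cycle 27: I7 finished on FPADD
cycle 28: I7→R5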